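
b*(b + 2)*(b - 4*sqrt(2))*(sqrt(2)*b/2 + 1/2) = sqrt(2)*b^4/2 - 7*b^3/2 + sqrt(2)*b^3 - 7*b^2 - 2*sqrt(2)*b^2 - 4*sqrt(2)*b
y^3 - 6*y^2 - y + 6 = (y - 6)*(y - 1)*(y + 1)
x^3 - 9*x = x*(x - 3)*(x + 3)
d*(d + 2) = d^2 + 2*d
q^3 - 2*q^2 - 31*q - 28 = (q - 7)*(q + 1)*(q + 4)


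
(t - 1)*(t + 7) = t^2 + 6*t - 7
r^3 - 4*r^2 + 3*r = r*(r - 3)*(r - 1)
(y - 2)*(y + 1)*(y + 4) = y^3 + 3*y^2 - 6*y - 8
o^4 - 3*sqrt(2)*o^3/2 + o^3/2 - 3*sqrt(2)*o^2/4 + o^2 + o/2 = o*(o + 1/2)*(o - sqrt(2))*(o - sqrt(2)/2)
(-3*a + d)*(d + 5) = -3*a*d - 15*a + d^2 + 5*d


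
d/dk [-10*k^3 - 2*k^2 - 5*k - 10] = -30*k^2 - 4*k - 5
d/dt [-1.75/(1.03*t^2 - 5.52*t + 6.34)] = (3.605*t - 9.66)/(1.03*t^2 - 5.52*t + 6.34)^2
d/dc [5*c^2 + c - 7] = 10*c + 1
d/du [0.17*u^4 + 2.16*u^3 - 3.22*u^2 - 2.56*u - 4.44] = 0.68*u^3 + 6.48*u^2 - 6.44*u - 2.56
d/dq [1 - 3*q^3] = -9*q^2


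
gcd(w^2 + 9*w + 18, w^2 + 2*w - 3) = w + 3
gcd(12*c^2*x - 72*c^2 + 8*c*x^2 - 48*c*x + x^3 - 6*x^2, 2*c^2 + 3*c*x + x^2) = 2*c + x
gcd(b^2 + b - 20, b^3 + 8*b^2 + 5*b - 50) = b + 5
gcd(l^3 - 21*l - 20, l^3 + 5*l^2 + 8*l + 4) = l + 1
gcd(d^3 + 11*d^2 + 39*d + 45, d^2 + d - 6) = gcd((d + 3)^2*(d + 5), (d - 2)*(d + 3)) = d + 3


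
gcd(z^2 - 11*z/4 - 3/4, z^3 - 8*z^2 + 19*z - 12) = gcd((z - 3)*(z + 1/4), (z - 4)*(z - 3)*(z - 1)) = z - 3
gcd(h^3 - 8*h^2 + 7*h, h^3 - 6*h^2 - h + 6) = h - 1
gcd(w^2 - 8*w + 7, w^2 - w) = w - 1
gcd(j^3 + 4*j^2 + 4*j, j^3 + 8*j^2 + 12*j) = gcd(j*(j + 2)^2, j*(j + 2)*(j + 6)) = j^2 + 2*j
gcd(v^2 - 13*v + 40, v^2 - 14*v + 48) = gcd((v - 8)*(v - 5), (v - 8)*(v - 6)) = v - 8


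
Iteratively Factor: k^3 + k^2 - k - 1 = (k + 1)*(k^2 - 1) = (k - 1)*(k + 1)*(k + 1)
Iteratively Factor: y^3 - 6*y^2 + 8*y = (y - 2)*(y^2 - 4*y) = y*(y - 2)*(y - 4)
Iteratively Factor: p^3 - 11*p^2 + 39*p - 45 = (p - 3)*(p^2 - 8*p + 15) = (p - 5)*(p - 3)*(p - 3)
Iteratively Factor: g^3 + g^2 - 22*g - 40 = (g + 4)*(g^2 - 3*g - 10) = (g + 2)*(g + 4)*(g - 5)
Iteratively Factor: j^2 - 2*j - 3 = (j + 1)*(j - 3)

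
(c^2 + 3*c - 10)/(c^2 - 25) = (c - 2)/(c - 5)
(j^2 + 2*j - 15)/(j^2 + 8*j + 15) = (j - 3)/(j + 3)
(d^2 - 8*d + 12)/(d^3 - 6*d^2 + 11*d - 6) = (d - 6)/(d^2 - 4*d + 3)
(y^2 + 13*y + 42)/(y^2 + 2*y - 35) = (y + 6)/(y - 5)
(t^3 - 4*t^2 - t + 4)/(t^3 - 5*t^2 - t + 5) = (t - 4)/(t - 5)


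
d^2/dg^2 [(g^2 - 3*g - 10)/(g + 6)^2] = 6*(14 - 5*g)/(g^4 + 24*g^3 + 216*g^2 + 864*g + 1296)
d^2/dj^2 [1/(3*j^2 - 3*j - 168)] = 2*(j^2 - j - (2*j - 1)^2 - 56)/(3*(-j^2 + j + 56)^3)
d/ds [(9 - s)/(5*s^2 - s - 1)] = (-5*s^2 + s + (s - 9)*(10*s - 1) + 1)/(-5*s^2 + s + 1)^2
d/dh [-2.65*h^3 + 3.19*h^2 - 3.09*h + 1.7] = -7.95*h^2 + 6.38*h - 3.09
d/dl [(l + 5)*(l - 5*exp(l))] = l - (l + 5)*(5*exp(l) - 1) - 5*exp(l)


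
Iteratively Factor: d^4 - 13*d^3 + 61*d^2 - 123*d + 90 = (d - 3)*(d^3 - 10*d^2 + 31*d - 30) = (d - 3)*(d - 2)*(d^2 - 8*d + 15) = (d - 3)^2*(d - 2)*(d - 5)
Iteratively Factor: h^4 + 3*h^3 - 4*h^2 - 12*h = (h + 2)*(h^3 + h^2 - 6*h) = (h + 2)*(h + 3)*(h^2 - 2*h) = (h - 2)*(h + 2)*(h + 3)*(h)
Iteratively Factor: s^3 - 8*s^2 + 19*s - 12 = (s - 4)*(s^2 - 4*s + 3) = (s - 4)*(s - 3)*(s - 1)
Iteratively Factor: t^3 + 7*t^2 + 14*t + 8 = (t + 2)*(t^2 + 5*t + 4) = (t + 1)*(t + 2)*(t + 4)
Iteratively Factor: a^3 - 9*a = (a + 3)*(a^2 - 3*a) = a*(a + 3)*(a - 3)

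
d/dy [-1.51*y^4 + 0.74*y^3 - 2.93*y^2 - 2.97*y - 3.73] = -6.04*y^3 + 2.22*y^2 - 5.86*y - 2.97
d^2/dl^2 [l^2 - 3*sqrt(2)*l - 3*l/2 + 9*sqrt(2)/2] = 2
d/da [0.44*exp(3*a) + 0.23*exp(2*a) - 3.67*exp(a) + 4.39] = (1.32*exp(2*a) + 0.46*exp(a) - 3.67)*exp(a)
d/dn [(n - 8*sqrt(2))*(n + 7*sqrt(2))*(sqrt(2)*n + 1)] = 3*sqrt(2)*n^2 - 2*n - 113*sqrt(2)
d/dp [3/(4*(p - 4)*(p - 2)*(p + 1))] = 3*(-3*p^2 + 10*p - 2)/(4*(p^6 - 10*p^5 + 29*p^4 - 4*p^3 - 76*p^2 + 32*p + 64))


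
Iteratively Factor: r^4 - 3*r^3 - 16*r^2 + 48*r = (r + 4)*(r^3 - 7*r^2 + 12*r) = (r - 4)*(r + 4)*(r^2 - 3*r) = (r - 4)*(r - 3)*(r + 4)*(r)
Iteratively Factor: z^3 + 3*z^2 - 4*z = (z)*(z^2 + 3*z - 4) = z*(z - 1)*(z + 4)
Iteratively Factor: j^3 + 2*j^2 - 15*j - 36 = (j + 3)*(j^2 - j - 12) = (j + 3)^2*(j - 4)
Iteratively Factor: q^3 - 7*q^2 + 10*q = (q)*(q^2 - 7*q + 10) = q*(q - 2)*(q - 5)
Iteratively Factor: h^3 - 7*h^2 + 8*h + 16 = (h - 4)*(h^2 - 3*h - 4) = (h - 4)^2*(h + 1)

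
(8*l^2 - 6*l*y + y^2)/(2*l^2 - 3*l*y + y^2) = (-4*l + y)/(-l + y)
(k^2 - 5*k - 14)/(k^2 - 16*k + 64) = (k^2 - 5*k - 14)/(k^2 - 16*k + 64)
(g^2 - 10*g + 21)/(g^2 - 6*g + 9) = (g - 7)/(g - 3)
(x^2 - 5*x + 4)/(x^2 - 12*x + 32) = (x - 1)/(x - 8)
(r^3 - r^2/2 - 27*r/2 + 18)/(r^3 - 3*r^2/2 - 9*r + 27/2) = (r + 4)/(r + 3)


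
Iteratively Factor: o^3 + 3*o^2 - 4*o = (o - 1)*(o^2 + 4*o) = (o - 1)*(o + 4)*(o)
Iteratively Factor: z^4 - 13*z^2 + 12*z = (z - 3)*(z^3 + 3*z^2 - 4*z) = z*(z - 3)*(z^2 + 3*z - 4) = z*(z - 3)*(z - 1)*(z + 4)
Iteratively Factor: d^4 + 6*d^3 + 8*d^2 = (d + 2)*(d^3 + 4*d^2) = d*(d + 2)*(d^2 + 4*d) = d*(d + 2)*(d + 4)*(d)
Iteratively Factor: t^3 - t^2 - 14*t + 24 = (t - 3)*(t^2 + 2*t - 8) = (t - 3)*(t + 4)*(t - 2)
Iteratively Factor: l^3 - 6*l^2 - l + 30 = (l + 2)*(l^2 - 8*l + 15) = (l - 3)*(l + 2)*(l - 5)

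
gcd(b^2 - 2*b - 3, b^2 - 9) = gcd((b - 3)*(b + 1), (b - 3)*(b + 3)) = b - 3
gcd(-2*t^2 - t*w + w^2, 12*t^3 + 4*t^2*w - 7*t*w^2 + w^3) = 2*t^2 + t*w - w^2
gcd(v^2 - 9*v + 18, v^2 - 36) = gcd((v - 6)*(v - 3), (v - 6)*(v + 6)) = v - 6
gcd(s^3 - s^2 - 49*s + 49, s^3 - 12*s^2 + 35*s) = s - 7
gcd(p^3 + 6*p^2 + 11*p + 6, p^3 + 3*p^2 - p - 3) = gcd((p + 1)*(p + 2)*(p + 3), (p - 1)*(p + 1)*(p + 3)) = p^2 + 4*p + 3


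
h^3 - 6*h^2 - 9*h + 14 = (h - 7)*(h - 1)*(h + 2)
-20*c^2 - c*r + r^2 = (-5*c + r)*(4*c + r)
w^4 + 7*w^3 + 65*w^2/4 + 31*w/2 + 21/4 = (w + 1)^2*(w + 3/2)*(w + 7/2)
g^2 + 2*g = g*(g + 2)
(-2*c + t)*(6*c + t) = -12*c^2 + 4*c*t + t^2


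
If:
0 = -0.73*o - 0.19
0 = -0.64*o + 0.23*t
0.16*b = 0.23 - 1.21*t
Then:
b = 6.91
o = -0.26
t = -0.72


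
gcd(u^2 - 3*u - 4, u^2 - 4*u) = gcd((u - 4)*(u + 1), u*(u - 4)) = u - 4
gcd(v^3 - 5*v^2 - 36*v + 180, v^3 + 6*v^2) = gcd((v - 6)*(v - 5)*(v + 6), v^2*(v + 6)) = v + 6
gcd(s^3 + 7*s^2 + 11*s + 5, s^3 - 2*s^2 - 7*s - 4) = s^2 + 2*s + 1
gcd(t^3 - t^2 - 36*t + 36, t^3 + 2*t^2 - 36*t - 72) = t^2 - 36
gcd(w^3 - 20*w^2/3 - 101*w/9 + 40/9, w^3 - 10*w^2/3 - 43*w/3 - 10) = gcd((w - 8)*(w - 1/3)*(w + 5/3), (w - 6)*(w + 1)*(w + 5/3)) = w + 5/3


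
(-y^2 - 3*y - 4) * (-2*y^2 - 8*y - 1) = 2*y^4 + 14*y^3 + 33*y^2 + 35*y + 4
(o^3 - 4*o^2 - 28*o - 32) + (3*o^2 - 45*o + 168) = o^3 - o^2 - 73*o + 136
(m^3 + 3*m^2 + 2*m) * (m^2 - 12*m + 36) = m^5 - 9*m^4 + 2*m^3 + 84*m^2 + 72*m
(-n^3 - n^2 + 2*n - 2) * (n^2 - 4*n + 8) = -n^5 + 3*n^4 - 2*n^3 - 18*n^2 + 24*n - 16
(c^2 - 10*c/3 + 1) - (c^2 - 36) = 37 - 10*c/3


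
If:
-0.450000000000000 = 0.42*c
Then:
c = -1.07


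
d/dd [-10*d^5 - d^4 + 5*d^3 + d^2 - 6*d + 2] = -50*d^4 - 4*d^3 + 15*d^2 + 2*d - 6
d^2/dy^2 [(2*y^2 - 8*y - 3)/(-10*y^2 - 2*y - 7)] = 24*(70*y^3 + 110*y^2 - 125*y - 34)/(1000*y^6 + 600*y^5 + 2220*y^4 + 848*y^3 + 1554*y^2 + 294*y + 343)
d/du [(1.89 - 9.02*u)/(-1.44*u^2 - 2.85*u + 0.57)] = (-12.9888*u^2 + 5.4432*u + 0.245100000000001)/(2.0736*u^4 + 8.208*u^3 + 6.4809*u^2 - 3.249*u + 0.3249)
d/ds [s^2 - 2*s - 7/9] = 2*s - 2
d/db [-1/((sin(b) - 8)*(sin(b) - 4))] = 2*(sin(b) - 6)*cos(b)/((sin(b) - 8)^2*(sin(b) - 4)^2)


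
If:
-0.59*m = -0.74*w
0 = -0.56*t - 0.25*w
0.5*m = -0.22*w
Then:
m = 0.00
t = 0.00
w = 0.00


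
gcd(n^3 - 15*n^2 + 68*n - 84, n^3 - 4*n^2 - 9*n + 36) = 1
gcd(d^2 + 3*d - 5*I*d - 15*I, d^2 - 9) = d + 3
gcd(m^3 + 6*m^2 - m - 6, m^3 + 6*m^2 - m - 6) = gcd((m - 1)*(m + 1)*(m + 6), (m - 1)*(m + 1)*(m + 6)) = m^3 + 6*m^2 - m - 6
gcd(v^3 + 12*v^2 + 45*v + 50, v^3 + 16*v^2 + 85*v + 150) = v^2 + 10*v + 25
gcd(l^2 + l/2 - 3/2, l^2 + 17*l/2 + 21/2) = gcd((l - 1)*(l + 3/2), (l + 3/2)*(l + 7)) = l + 3/2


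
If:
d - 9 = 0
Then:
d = 9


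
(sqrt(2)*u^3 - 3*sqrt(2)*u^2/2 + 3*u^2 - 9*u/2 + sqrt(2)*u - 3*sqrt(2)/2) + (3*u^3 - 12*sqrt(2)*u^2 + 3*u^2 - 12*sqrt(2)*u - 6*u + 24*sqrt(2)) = sqrt(2)*u^3 + 3*u^3 - 27*sqrt(2)*u^2/2 + 6*u^2 - 11*sqrt(2)*u - 21*u/2 + 45*sqrt(2)/2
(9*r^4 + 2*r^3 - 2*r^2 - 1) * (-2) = -18*r^4 - 4*r^3 + 4*r^2 + 2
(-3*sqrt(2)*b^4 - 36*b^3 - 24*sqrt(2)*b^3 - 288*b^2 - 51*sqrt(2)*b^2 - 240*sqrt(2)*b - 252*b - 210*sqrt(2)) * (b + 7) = -3*sqrt(2)*b^5 - 45*sqrt(2)*b^4 - 36*b^4 - 540*b^3 - 219*sqrt(2)*b^3 - 2268*b^2 - 597*sqrt(2)*b^2 - 1890*sqrt(2)*b - 1764*b - 1470*sqrt(2)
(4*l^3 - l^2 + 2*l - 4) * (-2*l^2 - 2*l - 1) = -8*l^5 - 6*l^4 - 6*l^3 + 5*l^2 + 6*l + 4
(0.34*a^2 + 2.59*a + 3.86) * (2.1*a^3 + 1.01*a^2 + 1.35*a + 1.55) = 0.714*a^5 + 5.7824*a^4 + 11.1809*a^3 + 7.9221*a^2 + 9.2255*a + 5.983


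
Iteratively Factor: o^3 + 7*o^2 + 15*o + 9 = (o + 3)*(o^2 + 4*o + 3) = (o + 3)^2*(o + 1)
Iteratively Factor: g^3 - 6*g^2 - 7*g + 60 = (g - 5)*(g^2 - g - 12) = (g - 5)*(g - 4)*(g + 3)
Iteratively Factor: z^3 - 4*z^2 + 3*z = (z)*(z^2 - 4*z + 3) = z*(z - 1)*(z - 3)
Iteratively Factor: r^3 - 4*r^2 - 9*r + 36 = (r + 3)*(r^2 - 7*r + 12) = (r - 4)*(r + 3)*(r - 3)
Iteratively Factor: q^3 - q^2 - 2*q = (q - 2)*(q^2 + q) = (q - 2)*(q + 1)*(q)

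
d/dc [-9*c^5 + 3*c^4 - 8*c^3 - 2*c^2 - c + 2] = -45*c^4 + 12*c^3 - 24*c^2 - 4*c - 1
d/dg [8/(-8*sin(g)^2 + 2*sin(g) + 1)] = 16*(8*sin(g) - 1)*cos(g)/(-8*sin(g)^2 + 2*sin(g) + 1)^2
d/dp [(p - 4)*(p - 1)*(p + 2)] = 3*p^2 - 6*p - 6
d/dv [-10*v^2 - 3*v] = -20*v - 3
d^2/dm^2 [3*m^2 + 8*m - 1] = 6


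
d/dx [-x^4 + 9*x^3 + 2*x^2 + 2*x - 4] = -4*x^3 + 27*x^2 + 4*x + 2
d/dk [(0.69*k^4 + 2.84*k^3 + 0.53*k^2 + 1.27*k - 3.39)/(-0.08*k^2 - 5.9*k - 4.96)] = (-0.1104*k^5 - 12.4402*k^4 - 47.2016*k^3 - 45.2846*k^2 - 5.8*k - 26.3002)/(0.0064*k^4 + 0.944*k^3 + 35.6036*k^2 + 58.528*k + 24.6016)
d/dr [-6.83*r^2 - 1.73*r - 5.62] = -13.66*r - 1.73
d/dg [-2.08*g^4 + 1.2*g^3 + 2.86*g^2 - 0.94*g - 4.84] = -8.32*g^3 + 3.6*g^2 + 5.72*g - 0.94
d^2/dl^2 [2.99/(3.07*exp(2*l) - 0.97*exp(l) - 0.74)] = ((2.9003 - 36.7172*exp(l))*(-3.07*exp(2*l) + 0.97*exp(l) + 0.74) - 2.99*(6.14*exp(l) - 0.97)*(12.28*exp(l) - 1.94)*exp(l))*exp(l)/(-3.07*exp(2*l) + 0.97*exp(l) + 0.74)^3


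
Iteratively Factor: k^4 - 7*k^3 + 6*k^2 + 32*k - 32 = (k + 2)*(k^3 - 9*k^2 + 24*k - 16) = (k - 4)*(k + 2)*(k^2 - 5*k + 4) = (k - 4)^2*(k + 2)*(k - 1)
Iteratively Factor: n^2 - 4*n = (n - 4)*(n)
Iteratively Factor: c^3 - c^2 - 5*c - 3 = (c + 1)*(c^2 - 2*c - 3) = (c - 3)*(c + 1)*(c + 1)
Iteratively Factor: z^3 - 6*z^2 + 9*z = (z)*(z^2 - 6*z + 9) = z*(z - 3)*(z - 3)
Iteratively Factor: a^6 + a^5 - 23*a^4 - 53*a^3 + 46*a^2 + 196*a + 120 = (a + 1)*(a^5 - 23*a^3 - 30*a^2 + 76*a + 120) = (a + 1)*(a + 2)*(a^4 - 2*a^3 - 19*a^2 + 8*a + 60) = (a - 2)*(a + 1)*(a + 2)*(a^3 - 19*a - 30) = (a - 5)*(a - 2)*(a + 1)*(a + 2)*(a^2 + 5*a + 6) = (a - 5)*(a - 2)*(a + 1)*(a + 2)^2*(a + 3)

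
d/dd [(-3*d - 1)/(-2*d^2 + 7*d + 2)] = (-6*d^2 - 4*d + 1)/(4*d^4 - 28*d^3 + 41*d^2 + 28*d + 4)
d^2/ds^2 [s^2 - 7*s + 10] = 2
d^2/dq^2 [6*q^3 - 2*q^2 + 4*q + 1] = 36*q - 4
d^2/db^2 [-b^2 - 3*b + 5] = -2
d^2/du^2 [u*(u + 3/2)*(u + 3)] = 6*u + 9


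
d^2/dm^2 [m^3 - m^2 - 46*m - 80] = 6*m - 2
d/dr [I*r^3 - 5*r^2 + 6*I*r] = 3*I*r^2 - 10*r + 6*I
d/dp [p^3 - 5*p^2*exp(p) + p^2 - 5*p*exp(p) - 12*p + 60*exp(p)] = -5*p^2*exp(p) + 3*p^2 - 15*p*exp(p) + 2*p + 55*exp(p) - 12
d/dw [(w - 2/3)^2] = 2*w - 4/3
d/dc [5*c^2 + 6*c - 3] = 10*c + 6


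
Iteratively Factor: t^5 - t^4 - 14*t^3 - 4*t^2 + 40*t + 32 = (t - 2)*(t^4 + t^3 - 12*t^2 - 28*t - 16) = (t - 2)*(t + 2)*(t^3 - t^2 - 10*t - 8) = (t - 2)*(t + 1)*(t + 2)*(t^2 - 2*t - 8) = (t - 2)*(t + 1)*(t + 2)^2*(t - 4)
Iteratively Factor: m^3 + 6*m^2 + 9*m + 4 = (m + 1)*(m^2 + 5*m + 4) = (m + 1)^2*(m + 4)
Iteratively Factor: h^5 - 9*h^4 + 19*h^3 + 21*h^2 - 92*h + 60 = (h - 2)*(h^4 - 7*h^3 + 5*h^2 + 31*h - 30) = (h - 2)*(h + 2)*(h^3 - 9*h^2 + 23*h - 15) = (h - 2)*(h - 1)*(h + 2)*(h^2 - 8*h + 15) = (h - 5)*(h - 2)*(h - 1)*(h + 2)*(h - 3)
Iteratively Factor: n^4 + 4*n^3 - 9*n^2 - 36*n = (n)*(n^3 + 4*n^2 - 9*n - 36) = n*(n + 4)*(n^2 - 9) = n*(n - 3)*(n + 4)*(n + 3)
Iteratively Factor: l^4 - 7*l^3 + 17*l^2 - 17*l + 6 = (l - 1)*(l^3 - 6*l^2 + 11*l - 6) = (l - 2)*(l - 1)*(l^2 - 4*l + 3) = (l - 2)*(l - 1)^2*(l - 3)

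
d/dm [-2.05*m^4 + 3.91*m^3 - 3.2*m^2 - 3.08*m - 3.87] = -8.2*m^3 + 11.73*m^2 - 6.4*m - 3.08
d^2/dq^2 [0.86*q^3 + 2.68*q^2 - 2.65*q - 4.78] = 5.16*q + 5.36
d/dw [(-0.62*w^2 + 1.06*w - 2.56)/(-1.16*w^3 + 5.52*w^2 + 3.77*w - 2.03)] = (-0.7192*w^4 + 2.4592*w^3 - 17.0974*w^2 + 30.7796*w + 7.4994)/(1.3456*w^6 - 12.8064*w^5 + 21.724*w^4 + 46.3304*w^3 - 8.1983*w^2 - 15.3062*w + 4.1209)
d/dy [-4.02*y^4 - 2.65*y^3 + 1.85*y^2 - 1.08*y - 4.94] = -16.08*y^3 - 7.95*y^2 + 3.7*y - 1.08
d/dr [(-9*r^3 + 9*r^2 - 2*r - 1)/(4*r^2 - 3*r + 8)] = (-36*r^4 + 54*r^3 - 235*r^2 + 152*r - 19)/(16*r^4 - 24*r^3 + 73*r^2 - 48*r + 64)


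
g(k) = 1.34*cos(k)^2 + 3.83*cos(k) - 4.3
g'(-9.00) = 0.57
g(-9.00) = -6.68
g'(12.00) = 3.27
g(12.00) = -0.11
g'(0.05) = -0.33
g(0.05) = 0.86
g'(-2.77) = 0.48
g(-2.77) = -6.71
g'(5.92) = 2.25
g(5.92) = 0.45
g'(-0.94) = 4.37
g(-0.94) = -1.57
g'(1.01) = -4.45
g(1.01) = -1.88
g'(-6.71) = 2.60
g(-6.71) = 0.30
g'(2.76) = -0.50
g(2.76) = -6.70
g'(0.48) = -2.87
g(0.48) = 0.15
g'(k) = -2.68*sin(k)*cos(k) - 3.83*sin(k)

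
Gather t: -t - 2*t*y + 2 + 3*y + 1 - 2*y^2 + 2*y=t*(-2*y - 1) - 2*y^2 + 5*y + 3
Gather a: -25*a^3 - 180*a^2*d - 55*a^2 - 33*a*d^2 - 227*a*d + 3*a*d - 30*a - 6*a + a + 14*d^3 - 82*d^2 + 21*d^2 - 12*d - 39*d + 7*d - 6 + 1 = -25*a^3 + a^2*(-180*d - 55) + a*(-33*d^2 - 224*d - 35) + 14*d^3 - 61*d^2 - 44*d - 5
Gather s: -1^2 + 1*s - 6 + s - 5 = 2*s - 12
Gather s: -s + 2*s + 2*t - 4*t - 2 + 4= s - 2*t + 2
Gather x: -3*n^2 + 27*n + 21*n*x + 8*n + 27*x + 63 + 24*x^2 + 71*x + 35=-3*n^2 + 35*n + 24*x^2 + x*(21*n + 98) + 98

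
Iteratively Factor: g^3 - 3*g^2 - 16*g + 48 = (g - 3)*(g^2 - 16) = (g - 4)*(g - 3)*(g + 4)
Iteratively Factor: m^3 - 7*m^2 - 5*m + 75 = (m - 5)*(m^2 - 2*m - 15) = (m - 5)*(m + 3)*(m - 5)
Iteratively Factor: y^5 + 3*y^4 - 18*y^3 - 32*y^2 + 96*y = (y)*(y^4 + 3*y^3 - 18*y^2 - 32*y + 96) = y*(y + 4)*(y^3 - y^2 - 14*y + 24) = y*(y + 4)^2*(y^2 - 5*y + 6) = y*(y - 3)*(y + 4)^2*(y - 2)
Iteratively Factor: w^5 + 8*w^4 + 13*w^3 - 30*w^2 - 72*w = (w + 3)*(w^4 + 5*w^3 - 2*w^2 - 24*w) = (w + 3)^2*(w^3 + 2*w^2 - 8*w) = (w + 3)^2*(w + 4)*(w^2 - 2*w) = w*(w + 3)^2*(w + 4)*(w - 2)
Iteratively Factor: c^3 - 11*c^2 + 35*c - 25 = (c - 5)*(c^2 - 6*c + 5) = (c - 5)*(c - 1)*(c - 5)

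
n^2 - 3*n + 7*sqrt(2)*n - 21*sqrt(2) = (n - 3)*(n + 7*sqrt(2))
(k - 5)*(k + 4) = k^2 - k - 20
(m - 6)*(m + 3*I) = m^2 - 6*m + 3*I*m - 18*I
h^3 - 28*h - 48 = (h - 6)*(h + 2)*(h + 4)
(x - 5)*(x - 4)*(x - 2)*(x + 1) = x^4 - 10*x^3 + 27*x^2 - 2*x - 40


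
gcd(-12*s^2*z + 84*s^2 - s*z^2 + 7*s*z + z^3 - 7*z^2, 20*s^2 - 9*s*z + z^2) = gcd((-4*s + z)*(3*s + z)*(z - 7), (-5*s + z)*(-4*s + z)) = -4*s + z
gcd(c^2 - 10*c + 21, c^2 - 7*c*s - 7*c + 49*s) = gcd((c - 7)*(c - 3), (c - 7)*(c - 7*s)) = c - 7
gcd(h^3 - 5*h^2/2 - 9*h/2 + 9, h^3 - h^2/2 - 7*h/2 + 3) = h^2 + h/2 - 3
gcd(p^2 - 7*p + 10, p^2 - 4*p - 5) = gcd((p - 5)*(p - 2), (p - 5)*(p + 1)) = p - 5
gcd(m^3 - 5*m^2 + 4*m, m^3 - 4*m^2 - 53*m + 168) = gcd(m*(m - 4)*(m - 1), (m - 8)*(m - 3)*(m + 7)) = 1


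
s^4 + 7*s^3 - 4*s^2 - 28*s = s*(s - 2)*(s + 2)*(s + 7)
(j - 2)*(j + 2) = j^2 - 4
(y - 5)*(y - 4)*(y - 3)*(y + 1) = y^4 - 11*y^3 + 35*y^2 - 13*y - 60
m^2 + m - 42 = (m - 6)*(m + 7)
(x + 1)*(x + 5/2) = x^2 + 7*x/2 + 5/2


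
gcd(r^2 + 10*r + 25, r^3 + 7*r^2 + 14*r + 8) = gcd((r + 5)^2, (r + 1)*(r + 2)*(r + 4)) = 1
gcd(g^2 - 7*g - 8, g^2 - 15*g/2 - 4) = g - 8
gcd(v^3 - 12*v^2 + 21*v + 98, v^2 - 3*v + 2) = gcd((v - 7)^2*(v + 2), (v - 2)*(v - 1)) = 1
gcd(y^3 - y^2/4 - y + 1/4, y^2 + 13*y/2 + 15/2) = 1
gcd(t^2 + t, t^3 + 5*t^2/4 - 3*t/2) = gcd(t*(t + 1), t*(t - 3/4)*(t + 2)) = t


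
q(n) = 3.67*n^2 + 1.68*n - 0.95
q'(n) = 7.34*n + 1.68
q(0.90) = 3.53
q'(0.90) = 8.29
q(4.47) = 79.89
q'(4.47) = 34.49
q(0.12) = -0.70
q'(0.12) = 2.56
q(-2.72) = 21.63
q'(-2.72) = -18.28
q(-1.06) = 1.39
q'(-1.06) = -6.10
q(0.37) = 0.17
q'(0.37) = 4.40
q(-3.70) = 43.08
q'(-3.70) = -25.48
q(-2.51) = 17.95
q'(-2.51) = -16.74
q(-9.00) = 281.20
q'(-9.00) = -64.38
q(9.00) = 311.44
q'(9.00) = 67.74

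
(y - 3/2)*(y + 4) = y^2 + 5*y/2 - 6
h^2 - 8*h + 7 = (h - 7)*(h - 1)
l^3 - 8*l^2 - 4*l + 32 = (l - 8)*(l - 2)*(l + 2)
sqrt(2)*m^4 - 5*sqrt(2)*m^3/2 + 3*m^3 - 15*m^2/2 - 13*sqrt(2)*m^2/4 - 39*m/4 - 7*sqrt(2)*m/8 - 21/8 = (m - 7/2)*(m + 1/2)*(m + 3*sqrt(2)/2)*(sqrt(2)*m + sqrt(2)/2)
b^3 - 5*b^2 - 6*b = b*(b - 6)*(b + 1)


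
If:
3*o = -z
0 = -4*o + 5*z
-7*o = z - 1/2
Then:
No Solution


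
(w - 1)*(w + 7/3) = w^2 + 4*w/3 - 7/3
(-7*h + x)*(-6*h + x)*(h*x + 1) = 42*h^3*x - 13*h^2*x^2 + 42*h^2 + h*x^3 - 13*h*x + x^2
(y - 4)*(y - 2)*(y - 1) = y^3 - 7*y^2 + 14*y - 8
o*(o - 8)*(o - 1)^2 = o^4 - 10*o^3 + 17*o^2 - 8*o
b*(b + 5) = b^2 + 5*b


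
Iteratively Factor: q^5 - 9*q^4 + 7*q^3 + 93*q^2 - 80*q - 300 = (q - 5)*(q^4 - 4*q^3 - 13*q^2 + 28*q + 60) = (q - 5)^2*(q^3 + q^2 - 8*q - 12) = (q - 5)^2*(q + 2)*(q^2 - q - 6) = (q - 5)^2*(q - 3)*(q + 2)*(q + 2)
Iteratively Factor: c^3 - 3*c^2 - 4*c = (c + 1)*(c^2 - 4*c) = c*(c + 1)*(c - 4)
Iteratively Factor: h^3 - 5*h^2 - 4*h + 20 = (h + 2)*(h^2 - 7*h + 10) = (h - 2)*(h + 2)*(h - 5)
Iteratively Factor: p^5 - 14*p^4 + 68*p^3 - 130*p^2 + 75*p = (p - 5)*(p^4 - 9*p^3 + 23*p^2 - 15*p) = (p - 5)*(p - 3)*(p^3 - 6*p^2 + 5*p) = (p - 5)^2*(p - 3)*(p^2 - p) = (p - 5)^2*(p - 3)*(p - 1)*(p)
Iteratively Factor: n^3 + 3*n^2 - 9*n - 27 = (n + 3)*(n^2 - 9) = (n - 3)*(n + 3)*(n + 3)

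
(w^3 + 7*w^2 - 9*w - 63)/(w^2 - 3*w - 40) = (-w^3 - 7*w^2 + 9*w + 63)/(-w^2 + 3*w + 40)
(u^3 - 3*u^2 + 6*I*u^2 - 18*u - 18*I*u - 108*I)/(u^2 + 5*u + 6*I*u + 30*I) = (u^2 - 3*u - 18)/(u + 5)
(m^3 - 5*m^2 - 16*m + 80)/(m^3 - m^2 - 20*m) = (m - 4)/m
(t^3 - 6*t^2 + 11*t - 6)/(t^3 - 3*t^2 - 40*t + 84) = (t^2 - 4*t + 3)/(t^2 - t - 42)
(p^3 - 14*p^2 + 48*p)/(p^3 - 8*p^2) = (p - 6)/p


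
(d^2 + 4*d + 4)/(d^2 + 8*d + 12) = (d + 2)/(d + 6)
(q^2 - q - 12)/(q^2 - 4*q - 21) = (q - 4)/(q - 7)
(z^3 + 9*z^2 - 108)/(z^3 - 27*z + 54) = (z + 6)/(z - 3)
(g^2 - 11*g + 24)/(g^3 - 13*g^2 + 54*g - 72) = (g - 8)/(g^2 - 10*g + 24)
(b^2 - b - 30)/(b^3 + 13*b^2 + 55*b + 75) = (b - 6)/(b^2 + 8*b + 15)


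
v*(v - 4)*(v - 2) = v^3 - 6*v^2 + 8*v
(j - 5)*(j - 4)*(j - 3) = j^3 - 12*j^2 + 47*j - 60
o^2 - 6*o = o*(o - 6)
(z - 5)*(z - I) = z^2 - 5*z - I*z + 5*I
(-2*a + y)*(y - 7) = -2*a*y + 14*a + y^2 - 7*y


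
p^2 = p^2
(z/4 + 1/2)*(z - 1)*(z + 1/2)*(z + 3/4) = z^4/4 + 9*z^3/16 - 3*z^2/32 - 17*z/32 - 3/16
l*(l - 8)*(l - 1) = l^3 - 9*l^2 + 8*l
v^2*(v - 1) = v^3 - v^2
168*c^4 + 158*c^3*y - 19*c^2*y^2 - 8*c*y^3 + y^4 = (-7*c + y)*(-6*c + y)*(c + y)*(4*c + y)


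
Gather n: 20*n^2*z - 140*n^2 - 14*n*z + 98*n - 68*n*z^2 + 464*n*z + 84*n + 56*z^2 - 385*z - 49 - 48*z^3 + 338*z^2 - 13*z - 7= n^2*(20*z - 140) + n*(-68*z^2 + 450*z + 182) - 48*z^3 + 394*z^2 - 398*z - 56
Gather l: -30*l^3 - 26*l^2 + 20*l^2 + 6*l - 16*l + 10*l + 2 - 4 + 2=-30*l^3 - 6*l^2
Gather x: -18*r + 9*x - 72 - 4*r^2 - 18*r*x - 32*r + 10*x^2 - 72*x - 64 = -4*r^2 - 50*r + 10*x^2 + x*(-18*r - 63) - 136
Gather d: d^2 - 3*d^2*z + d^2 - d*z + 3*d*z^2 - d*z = d^2*(2 - 3*z) + d*(3*z^2 - 2*z)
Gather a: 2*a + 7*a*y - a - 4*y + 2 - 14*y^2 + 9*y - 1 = a*(7*y + 1) - 14*y^2 + 5*y + 1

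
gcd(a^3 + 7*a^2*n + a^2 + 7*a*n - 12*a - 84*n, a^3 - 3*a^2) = a - 3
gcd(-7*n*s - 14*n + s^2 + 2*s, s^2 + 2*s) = s + 2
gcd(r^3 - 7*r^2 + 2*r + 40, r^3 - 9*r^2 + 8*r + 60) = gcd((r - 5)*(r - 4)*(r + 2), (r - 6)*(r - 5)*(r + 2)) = r^2 - 3*r - 10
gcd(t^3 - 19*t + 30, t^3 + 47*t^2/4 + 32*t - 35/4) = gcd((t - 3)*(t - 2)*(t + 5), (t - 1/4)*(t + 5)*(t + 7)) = t + 5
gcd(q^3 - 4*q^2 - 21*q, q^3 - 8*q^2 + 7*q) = q^2 - 7*q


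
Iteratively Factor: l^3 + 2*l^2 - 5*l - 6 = (l - 2)*(l^2 + 4*l + 3) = (l - 2)*(l + 3)*(l + 1)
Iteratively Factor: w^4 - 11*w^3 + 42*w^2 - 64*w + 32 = (w - 4)*(w^3 - 7*w^2 + 14*w - 8) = (w - 4)*(w - 2)*(w^2 - 5*w + 4) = (w - 4)^2*(w - 2)*(w - 1)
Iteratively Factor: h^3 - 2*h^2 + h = (h - 1)*(h^2 - h) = h*(h - 1)*(h - 1)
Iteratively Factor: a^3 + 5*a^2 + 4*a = (a + 1)*(a^2 + 4*a) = (a + 1)*(a + 4)*(a)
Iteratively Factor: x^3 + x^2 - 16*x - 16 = (x - 4)*(x^2 + 5*x + 4) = (x - 4)*(x + 1)*(x + 4)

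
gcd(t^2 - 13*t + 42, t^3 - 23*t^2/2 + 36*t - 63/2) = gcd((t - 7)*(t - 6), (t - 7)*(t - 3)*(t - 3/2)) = t - 7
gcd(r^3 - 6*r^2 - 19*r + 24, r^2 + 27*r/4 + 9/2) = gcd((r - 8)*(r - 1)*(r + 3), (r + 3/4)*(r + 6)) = 1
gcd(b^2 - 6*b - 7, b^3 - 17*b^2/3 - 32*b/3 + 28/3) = b - 7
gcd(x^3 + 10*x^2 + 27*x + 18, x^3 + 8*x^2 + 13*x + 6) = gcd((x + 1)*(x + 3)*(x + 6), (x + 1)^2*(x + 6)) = x^2 + 7*x + 6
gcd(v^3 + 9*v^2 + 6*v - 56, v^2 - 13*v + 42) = 1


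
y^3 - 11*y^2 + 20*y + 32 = (y - 8)*(y - 4)*(y + 1)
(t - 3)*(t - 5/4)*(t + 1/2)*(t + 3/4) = t^4 - 3*t^3 - 19*t^2/16 + 99*t/32 + 45/32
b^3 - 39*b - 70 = (b - 7)*(b + 2)*(b + 5)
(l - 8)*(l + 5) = l^2 - 3*l - 40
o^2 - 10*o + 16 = (o - 8)*(o - 2)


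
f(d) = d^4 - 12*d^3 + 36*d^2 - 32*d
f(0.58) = -8.68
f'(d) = 4*d^3 - 36*d^2 + 72*d - 32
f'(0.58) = -1.57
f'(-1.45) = -224.28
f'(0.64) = 0.38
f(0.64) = -8.71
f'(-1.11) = -161.75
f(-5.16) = 3481.22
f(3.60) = -40.55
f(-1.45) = 163.09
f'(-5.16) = -1911.59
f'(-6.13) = -2747.51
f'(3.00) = -32.00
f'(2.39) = -10.95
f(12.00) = 4800.00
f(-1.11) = 97.81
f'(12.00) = 2560.00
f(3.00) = -15.00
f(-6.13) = 5725.11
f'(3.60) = -52.74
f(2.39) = -2.04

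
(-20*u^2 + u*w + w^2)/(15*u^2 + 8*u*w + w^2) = (-4*u + w)/(3*u + w)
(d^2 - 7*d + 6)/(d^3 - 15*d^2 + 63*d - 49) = (d - 6)/(d^2 - 14*d + 49)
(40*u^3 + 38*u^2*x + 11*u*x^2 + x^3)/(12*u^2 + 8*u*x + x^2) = (20*u^2 + 9*u*x + x^2)/(6*u + x)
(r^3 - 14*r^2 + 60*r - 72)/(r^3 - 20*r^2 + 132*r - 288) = (r - 2)/(r - 8)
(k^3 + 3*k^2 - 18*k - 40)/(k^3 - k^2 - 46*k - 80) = (k - 4)/(k - 8)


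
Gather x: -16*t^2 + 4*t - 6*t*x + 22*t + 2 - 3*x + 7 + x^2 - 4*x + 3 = -16*t^2 + 26*t + x^2 + x*(-6*t - 7) + 12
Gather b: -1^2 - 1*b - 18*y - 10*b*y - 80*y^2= b*(-10*y - 1) - 80*y^2 - 18*y - 1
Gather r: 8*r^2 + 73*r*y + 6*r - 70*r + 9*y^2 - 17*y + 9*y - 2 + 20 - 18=8*r^2 + r*(73*y - 64) + 9*y^2 - 8*y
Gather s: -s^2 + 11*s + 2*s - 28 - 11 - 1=-s^2 + 13*s - 40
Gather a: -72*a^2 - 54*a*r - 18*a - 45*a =-72*a^2 + a*(-54*r - 63)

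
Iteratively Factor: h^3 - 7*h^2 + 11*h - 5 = (h - 1)*(h^2 - 6*h + 5) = (h - 5)*(h - 1)*(h - 1)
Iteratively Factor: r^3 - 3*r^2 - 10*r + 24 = (r - 4)*(r^2 + r - 6) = (r - 4)*(r - 2)*(r + 3)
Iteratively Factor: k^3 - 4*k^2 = (k)*(k^2 - 4*k) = k*(k - 4)*(k)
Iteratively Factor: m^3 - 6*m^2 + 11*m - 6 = (m - 1)*(m^2 - 5*m + 6) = (m - 2)*(m - 1)*(m - 3)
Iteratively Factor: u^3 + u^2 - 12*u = (u)*(u^2 + u - 12) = u*(u - 3)*(u + 4)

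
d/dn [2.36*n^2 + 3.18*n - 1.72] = 4.72*n + 3.18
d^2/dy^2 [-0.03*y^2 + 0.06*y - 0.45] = -0.0600000000000000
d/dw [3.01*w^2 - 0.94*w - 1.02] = 6.02*w - 0.94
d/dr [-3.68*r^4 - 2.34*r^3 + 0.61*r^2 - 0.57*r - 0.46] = -14.72*r^3 - 7.02*r^2 + 1.22*r - 0.57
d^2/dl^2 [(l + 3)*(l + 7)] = 2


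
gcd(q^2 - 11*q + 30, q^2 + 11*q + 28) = 1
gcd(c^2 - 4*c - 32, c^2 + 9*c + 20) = c + 4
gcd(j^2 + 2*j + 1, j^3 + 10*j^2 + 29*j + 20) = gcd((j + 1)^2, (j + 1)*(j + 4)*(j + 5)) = j + 1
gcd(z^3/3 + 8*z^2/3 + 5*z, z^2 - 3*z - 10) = 1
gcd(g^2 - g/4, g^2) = g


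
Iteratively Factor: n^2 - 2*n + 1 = (n - 1)*(n - 1)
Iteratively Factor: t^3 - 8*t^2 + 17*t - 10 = (t - 1)*(t^2 - 7*t + 10) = (t - 5)*(t - 1)*(t - 2)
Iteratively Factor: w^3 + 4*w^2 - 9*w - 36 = (w + 4)*(w^2 - 9) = (w + 3)*(w + 4)*(w - 3)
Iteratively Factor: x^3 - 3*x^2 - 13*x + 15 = (x + 3)*(x^2 - 6*x + 5) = (x - 1)*(x + 3)*(x - 5)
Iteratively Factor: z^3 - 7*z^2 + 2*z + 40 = (z + 2)*(z^2 - 9*z + 20) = (z - 5)*(z + 2)*(z - 4)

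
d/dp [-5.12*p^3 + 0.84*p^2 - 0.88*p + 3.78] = -15.36*p^2 + 1.68*p - 0.88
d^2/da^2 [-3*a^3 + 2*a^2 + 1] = 4 - 18*a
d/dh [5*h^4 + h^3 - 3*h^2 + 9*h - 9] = 20*h^3 + 3*h^2 - 6*h + 9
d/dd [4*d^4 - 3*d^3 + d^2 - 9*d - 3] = 16*d^3 - 9*d^2 + 2*d - 9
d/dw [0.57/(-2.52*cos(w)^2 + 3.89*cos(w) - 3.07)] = (2.2173 - 2.8728*cos(w))*sin(w)/(2.52*cos(w)^2 - 3.89*cos(w) + 3.07)^2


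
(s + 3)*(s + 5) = s^2 + 8*s + 15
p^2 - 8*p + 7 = (p - 7)*(p - 1)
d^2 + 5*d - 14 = (d - 2)*(d + 7)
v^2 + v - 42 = (v - 6)*(v + 7)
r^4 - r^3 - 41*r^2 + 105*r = r*(r - 5)*(r - 3)*(r + 7)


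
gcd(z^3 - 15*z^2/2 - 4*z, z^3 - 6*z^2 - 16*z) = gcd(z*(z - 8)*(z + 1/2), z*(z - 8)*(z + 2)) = z^2 - 8*z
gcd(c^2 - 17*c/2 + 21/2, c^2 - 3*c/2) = c - 3/2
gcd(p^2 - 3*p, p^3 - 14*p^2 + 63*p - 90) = p - 3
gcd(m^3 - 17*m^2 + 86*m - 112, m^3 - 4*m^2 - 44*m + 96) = m^2 - 10*m + 16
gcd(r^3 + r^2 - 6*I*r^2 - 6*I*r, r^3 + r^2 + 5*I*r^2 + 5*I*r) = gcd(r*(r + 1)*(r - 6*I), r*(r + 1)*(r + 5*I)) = r^2 + r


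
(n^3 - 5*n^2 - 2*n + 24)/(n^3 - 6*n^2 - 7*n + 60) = (n^2 - n - 6)/(n^2 - 2*n - 15)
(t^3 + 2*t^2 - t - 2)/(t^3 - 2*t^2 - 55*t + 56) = (t^2 + 3*t + 2)/(t^2 - t - 56)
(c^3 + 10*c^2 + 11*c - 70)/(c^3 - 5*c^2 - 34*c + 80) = (c + 7)/(c - 8)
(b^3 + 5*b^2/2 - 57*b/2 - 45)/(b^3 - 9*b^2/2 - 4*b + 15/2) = (b + 6)/(b - 1)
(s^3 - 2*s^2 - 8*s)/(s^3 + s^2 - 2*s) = (s - 4)/(s - 1)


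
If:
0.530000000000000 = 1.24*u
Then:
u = 0.43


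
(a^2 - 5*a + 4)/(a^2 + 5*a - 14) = (a^2 - 5*a + 4)/(a^2 + 5*a - 14)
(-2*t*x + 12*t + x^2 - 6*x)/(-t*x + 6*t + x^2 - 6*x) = (-2*t + x)/(-t + x)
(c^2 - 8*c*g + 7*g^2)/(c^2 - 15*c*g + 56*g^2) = (c - g)/(c - 8*g)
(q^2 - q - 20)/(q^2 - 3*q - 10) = (q + 4)/(q + 2)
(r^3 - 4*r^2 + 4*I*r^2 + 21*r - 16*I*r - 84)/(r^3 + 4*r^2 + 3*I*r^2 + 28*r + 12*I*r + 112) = (r^2 - r*(4 + 3*I) + 12*I)/(r^2 + 4*r*(1 - I) - 16*I)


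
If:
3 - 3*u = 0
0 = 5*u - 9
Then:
No Solution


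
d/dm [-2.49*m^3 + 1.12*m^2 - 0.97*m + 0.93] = -7.47*m^2 + 2.24*m - 0.97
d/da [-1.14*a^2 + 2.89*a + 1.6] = 2.89 - 2.28*a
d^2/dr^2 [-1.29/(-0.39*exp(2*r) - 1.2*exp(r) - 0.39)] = (1.29*(0.78*exp(r) + 1.2)*(1.56*exp(r) + 2.4)*exp(r) - (2.0124*exp(r) + 1.548)*(0.39*exp(2*r) + 1.2*exp(r) + 0.39))*exp(r)/(0.39*exp(2*r) + 1.2*exp(r) + 0.39)^3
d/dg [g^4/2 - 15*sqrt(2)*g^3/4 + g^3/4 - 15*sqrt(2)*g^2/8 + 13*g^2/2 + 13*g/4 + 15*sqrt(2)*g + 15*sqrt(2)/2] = 2*g^3 - 45*sqrt(2)*g^2/4 + 3*g^2/4 - 15*sqrt(2)*g/4 + 13*g + 13/4 + 15*sqrt(2)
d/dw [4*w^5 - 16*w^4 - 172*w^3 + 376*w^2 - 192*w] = 20*w^4 - 64*w^3 - 516*w^2 + 752*w - 192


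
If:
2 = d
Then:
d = 2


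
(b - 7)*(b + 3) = b^2 - 4*b - 21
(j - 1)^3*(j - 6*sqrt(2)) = j^4 - 6*sqrt(2)*j^3 - 3*j^3 + 3*j^2 + 18*sqrt(2)*j^2 - 18*sqrt(2)*j - j + 6*sqrt(2)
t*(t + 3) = t^2 + 3*t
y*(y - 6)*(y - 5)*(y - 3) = y^4 - 14*y^3 + 63*y^2 - 90*y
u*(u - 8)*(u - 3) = u^3 - 11*u^2 + 24*u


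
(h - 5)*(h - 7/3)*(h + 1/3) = h^3 - 7*h^2 + 83*h/9 + 35/9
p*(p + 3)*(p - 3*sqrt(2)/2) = p^3 - 3*sqrt(2)*p^2/2 + 3*p^2 - 9*sqrt(2)*p/2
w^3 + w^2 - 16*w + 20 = (w - 2)^2*(w + 5)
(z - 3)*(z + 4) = z^2 + z - 12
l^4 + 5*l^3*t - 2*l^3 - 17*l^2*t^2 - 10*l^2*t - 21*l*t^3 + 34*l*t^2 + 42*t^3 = (l - 2)*(l - 3*t)*(l + t)*(l + 7*t)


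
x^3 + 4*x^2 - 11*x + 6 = (x - 1)^2*(x + 6)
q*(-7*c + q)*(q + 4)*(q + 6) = -7*c*q^3 - 70*c*q^2 - 168*c*q + q^4 + 10*q^3 + 24*q^2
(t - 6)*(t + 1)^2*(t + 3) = t^4 - t^3 - 23*t^2 - 39*t - 18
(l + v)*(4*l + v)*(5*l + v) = 20*l^3 + 29*l^2*v + 10*l*v^2 + v^3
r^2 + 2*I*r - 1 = (r + I)^2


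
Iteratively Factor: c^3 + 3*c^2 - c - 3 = (c - 1)*(c^2 + 4*c + 3) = (c - 1)*(c + 3)*(c + 1)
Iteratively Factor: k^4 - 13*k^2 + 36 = (k - 3)*(k^3 + 3*k^2 - 4*k - 12) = (k - 3)*(k - 2)*(k^2 + 5*k + 6) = (k - 3)*(k - 2)*(k + 3)*(k + 2)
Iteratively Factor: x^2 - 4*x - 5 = (x + 1)*(x - 5)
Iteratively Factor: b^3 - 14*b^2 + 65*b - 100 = (b - 5)*(b^2 - 9*b + 20) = (b - 5)^2*(b - 4)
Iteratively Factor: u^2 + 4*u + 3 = (u + 1)*(u + 3)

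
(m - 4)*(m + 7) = m^2 + 3*m - 28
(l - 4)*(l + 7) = l^2 + 3*l - 28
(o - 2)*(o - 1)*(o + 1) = o^3 - 2*o^2 - o + 2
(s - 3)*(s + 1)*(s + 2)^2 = s^4 + 2*s^3 - 7*s^2 - 20*s - 12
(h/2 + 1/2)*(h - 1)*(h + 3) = h^3/2 + 3*h^2/2 - h/2 - 3/2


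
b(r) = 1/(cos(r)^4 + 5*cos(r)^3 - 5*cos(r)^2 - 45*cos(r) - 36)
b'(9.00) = -2.17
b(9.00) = -0.45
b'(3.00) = -58.71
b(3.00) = -4.14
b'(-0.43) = 0.00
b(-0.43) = -0.01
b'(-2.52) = 0.69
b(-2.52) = -0.20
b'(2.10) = -0.14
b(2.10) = -0.07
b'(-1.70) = 0.05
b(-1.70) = -0.03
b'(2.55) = -0.80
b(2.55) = -0.22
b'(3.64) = 1.34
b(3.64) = -0.32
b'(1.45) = -0.03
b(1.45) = -0.02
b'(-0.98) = 0.01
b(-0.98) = -0.02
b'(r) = (4*sin(r)*cos(r)^3 + 15*sin(r)*cos(r)^2 - 10*sin(r)*cos(r) - 45*sin(r))/(cos(r)^4 + 5*cos(r)^3 - 5*cos(r)^2 - 45*cos(r) - 36)^2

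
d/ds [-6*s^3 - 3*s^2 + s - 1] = -18*s^2 - 6*s + 1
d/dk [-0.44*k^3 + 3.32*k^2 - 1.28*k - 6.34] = -1.32*k^2 + 6.64*k - 1.28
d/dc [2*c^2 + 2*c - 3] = 4*c + 2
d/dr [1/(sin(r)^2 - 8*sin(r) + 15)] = 2*(4 - sin(r))*cos(r)/(sin(r)^2 - 8*sin(r) + 15)^2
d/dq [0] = 0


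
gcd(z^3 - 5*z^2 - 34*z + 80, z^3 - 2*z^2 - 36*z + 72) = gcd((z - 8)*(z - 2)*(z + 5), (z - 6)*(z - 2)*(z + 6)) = z - 2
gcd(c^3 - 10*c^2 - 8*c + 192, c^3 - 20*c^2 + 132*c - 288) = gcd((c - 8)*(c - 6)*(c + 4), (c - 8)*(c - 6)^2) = c^2 - 14*c + 48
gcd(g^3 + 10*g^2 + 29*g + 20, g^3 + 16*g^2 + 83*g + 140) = g^2 + 9*g + 20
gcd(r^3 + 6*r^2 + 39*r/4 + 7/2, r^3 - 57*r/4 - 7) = r^2 + 4*r + 7/4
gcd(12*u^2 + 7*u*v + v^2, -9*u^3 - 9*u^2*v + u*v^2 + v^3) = 3*u + v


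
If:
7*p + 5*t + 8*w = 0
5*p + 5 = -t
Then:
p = 4*w/9 - 25/18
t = 35/18 - 20*w/9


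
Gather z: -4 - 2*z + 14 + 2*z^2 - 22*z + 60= 2*z^2 - 24*z + 70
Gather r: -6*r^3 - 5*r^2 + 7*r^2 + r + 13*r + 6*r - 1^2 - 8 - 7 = -6*r^3 + 2*r^2 + 20*r - 16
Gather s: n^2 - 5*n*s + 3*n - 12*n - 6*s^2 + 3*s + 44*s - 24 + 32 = n^2 - 9*n - 6*s^2 + s*(47 - 5*n) + 8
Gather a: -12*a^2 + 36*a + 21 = -12*a^2 + 36*a + 21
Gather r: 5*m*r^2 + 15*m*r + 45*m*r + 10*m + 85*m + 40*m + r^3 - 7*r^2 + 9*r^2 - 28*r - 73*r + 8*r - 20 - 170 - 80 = 135*m + r^3 + r^2*(5*m + 2) + r*(60*m - 93) - 270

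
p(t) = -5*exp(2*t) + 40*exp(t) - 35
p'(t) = -10*exp(2*t) + 40*exp(t)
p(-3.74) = -34.05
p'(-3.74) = 0.94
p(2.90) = -959.53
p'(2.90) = -2576.03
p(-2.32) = -31.12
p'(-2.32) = 3.83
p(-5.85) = -34.88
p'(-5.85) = 0.12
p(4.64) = -49500.39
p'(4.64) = -103072.55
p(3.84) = -8997.08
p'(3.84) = -19785.18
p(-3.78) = -34.09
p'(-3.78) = 0.91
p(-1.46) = -25.98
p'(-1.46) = 8.75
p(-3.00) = -33.02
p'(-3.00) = 1.97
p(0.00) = 0.00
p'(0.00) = 30.00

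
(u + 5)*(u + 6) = u^2 + 11*u + 30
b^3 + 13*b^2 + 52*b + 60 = (b + 2)*(b + 5)*(b + 6)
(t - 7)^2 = t^2 - 14*t + 49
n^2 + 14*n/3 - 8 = (n - 4/3)*(n + 6)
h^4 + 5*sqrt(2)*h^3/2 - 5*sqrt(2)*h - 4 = (h - sqrt(2))*(h + sqrt(2)/2)*(h + sqrt(2))*(h + 2*sqrt(2))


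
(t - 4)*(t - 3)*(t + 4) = t^3 - 3*t^2 - 16*t + 48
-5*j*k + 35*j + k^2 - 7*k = (-5*j + k)*(k - 7)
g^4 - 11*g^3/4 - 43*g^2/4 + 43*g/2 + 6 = (g - 4)*(g - 2)*(g + 1/4)*(g + 3)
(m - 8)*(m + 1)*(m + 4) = m^3 - 3*m^2 - 36*m - 32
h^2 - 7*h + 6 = (h - 6)*(h - 1)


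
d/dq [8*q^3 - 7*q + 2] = 24*q^2 - 7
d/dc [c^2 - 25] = 2*c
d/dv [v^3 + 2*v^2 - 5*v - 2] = 3*v^2 + 4*v - 5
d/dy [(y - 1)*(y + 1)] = 2*y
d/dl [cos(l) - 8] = -sin(l)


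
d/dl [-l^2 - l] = -2*l - 1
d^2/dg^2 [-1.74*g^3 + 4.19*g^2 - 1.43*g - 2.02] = 8.38 - 10.44*g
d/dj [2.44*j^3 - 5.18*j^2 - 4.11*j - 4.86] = 7.32*j^2 - 10.36*j - 4.11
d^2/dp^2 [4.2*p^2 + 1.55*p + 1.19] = 8.40000000000000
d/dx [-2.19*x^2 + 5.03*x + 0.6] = 5.03 - 4.38*x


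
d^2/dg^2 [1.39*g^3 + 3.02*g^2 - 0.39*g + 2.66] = 8.34*g + 6.04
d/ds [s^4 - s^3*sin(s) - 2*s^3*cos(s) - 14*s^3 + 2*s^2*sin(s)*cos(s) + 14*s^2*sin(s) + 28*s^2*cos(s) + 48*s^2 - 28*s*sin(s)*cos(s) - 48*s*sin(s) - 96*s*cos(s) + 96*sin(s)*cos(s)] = 2*s^3*sin(s) - s^3*cos(s) + 4*s^3 - 31*s^2*sin(s) + 8*s^2*cos(s) + 2*s^2*cos(2*s) - 42*s^2 + 124*s*sin(s) + 2*s*sin(2*s) + 8*s*cos(s) - 28*s*cos(2*s) + 96*s - 48*sin(s) - 14*sin(2*s) - 96*cos(s) + 96*cos(2*s)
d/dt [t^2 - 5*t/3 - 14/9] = 2*t - 5/3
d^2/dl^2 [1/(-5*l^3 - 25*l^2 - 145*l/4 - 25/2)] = 8*(4*(3*l + 5)*(4*l^3 + 20*l^2 + 29*l + 10) - (12*l^2 + 40*l + 29)^2)/(5*(4*l^3 + 20*l^2 + 29*l + 10)^3)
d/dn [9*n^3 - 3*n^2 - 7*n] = 27*n^2 - 6*n - 7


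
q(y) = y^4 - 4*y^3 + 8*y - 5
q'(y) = 4*y^3 - 12*y^2 + 8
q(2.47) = -8.30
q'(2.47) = -4.93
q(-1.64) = 6.76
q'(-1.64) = -41.92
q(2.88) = -8.71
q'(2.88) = 4.02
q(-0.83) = -8.88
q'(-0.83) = -2.55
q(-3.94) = 449.11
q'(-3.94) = -422.94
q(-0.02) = -5.16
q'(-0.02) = 8.00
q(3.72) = 10.35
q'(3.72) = 47.85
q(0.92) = -0.04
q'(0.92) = 0.96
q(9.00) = 3712.00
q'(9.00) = 1952.00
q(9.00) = 3712.00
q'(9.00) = 1952.00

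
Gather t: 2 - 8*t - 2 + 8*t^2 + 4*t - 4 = 8*t^2 - 4*t - 4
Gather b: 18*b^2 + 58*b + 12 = 18*b^2 + 58*b + 12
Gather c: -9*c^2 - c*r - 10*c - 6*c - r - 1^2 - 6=-9*c^2 + c*(-r - 16) - r - 7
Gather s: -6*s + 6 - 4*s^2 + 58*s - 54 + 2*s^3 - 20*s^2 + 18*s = 2*s^3 - 24*s^2 + 70*s - 48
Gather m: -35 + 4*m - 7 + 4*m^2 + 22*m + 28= 4*m^2 + 26*m - 14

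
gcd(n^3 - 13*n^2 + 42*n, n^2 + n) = n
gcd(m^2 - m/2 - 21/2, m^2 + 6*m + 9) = m + 3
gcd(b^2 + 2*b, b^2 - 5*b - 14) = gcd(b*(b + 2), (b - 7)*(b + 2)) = b + 2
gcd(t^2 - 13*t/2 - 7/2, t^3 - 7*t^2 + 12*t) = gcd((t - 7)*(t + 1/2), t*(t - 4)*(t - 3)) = 1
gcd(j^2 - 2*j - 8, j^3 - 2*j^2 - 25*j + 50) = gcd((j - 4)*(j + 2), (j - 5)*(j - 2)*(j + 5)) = 1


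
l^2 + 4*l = l*(l + 4)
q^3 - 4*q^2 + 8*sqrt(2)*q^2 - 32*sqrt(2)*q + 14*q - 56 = (q - 4)*(q + sqrt(2))*(q + 7*sqrt(2))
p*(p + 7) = p^2 + 7*p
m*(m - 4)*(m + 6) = m^3 + 2*m^2 - 24*m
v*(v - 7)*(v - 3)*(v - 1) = v^4 - 11*v^3 + 31*v^2 - 21*v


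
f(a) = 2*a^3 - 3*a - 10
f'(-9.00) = 483.00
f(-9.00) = -1441.00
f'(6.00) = 213.00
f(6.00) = 404.00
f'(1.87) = 17.98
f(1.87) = -2.53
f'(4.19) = 102.34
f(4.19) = 124.55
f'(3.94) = 90.14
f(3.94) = 100.51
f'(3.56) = 73.04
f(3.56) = 69.56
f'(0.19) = -2.78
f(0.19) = -10.56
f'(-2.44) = 32.72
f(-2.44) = -31.73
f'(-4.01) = 93.48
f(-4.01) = -126.93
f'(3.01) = 51.36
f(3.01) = 35.51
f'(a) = 6*a^2 - 3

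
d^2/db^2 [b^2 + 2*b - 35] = 2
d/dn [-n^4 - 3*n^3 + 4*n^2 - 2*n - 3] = -4*n^3 - 9*n^2 + 8*n - 2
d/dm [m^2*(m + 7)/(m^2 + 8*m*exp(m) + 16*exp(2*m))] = m*(-8*m^2*exp(m) + m^2 - 44*m*exp(m) + 56*exp(m))/(m^3 + 12*m^2*exp(m) + 48*m*exp(2*m) + 64*exp(3*m))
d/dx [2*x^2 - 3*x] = 4*x - 3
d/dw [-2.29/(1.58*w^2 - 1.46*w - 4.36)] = (7.2364*w - 3.3434)/(-1.58*w^2 + 1.46*w + 4.36)^2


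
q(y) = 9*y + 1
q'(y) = 9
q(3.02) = 28.18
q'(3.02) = 9.00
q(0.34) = 4.06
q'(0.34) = 9.00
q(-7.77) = -68.93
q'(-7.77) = 9.00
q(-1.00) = -8.00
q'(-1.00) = 9.00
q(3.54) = 32.86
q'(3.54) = 9.00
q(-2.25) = -19.25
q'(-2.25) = 9.00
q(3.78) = 35.02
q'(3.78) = 9.00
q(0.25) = 3.25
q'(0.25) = 9.00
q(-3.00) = -26.00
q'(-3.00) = 9.00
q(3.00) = 28.00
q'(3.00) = 9.00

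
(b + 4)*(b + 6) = b^2 + 10*b + 24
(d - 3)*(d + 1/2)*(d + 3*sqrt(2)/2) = d^3 - 5*d^2/2 + 3*sqrt(2)*d^2/2 - 15*sqrt(2)*d/4 - 3*d/2 - 9*sqrt(2)/4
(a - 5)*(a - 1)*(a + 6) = a^3 - 31*a + 30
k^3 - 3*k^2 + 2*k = k*(k - 2)*(k - 1)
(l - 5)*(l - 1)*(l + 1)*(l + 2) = l^4 - 3*l^3 - 11*l^2 + 3*l + 10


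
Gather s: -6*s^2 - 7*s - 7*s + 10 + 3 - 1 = -6*s^2 - 14*s + 12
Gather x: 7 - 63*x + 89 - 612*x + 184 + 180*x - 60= 220 - 495*x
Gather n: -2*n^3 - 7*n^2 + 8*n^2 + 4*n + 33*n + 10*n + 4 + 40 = -2*n^3 + n^2 + 47*n + 44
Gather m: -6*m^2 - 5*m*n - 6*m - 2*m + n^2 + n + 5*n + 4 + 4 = -6*m^2 + m*(-5*n - 8) + n^2 + 6*n + 8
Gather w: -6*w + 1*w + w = -4*w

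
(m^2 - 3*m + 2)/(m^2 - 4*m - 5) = (-m^2 + 3*m - 2)/(-m^2 + 4*m + 5)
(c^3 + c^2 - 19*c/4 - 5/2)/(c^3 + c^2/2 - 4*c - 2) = (c + 5/2)/(c + 2)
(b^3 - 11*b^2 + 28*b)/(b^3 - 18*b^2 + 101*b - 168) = b*(b - 4)/(b^2 - 11*b + 24)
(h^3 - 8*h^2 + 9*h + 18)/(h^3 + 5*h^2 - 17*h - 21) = (h - 6)/(h + 7)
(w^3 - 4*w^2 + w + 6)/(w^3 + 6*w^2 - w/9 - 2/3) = 9*(w^3 - 4*w^2 + w + 6)/(9*w^3 + 54*w^2 - w - 6)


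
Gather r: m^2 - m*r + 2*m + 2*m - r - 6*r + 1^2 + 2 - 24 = m^2 + 4*m + r*(-m - 7) - 21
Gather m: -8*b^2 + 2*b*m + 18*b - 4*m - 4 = -8*b^2 + 18*b + m*(2*b - 4) - 4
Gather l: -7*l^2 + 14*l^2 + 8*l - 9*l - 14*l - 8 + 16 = 7*l^2 - 15*l + 8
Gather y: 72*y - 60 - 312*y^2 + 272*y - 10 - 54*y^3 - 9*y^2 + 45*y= -54*y^3 - 321*y^2 + 389*y - 70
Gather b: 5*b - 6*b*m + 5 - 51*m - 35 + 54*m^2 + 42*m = b*(5 - 6*m) + 54*m^2 - 9*m - 30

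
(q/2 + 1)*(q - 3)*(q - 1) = q^3/2 - q^2 - 5*q/2 + 3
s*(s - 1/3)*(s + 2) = s^3 + 5*s^2/3 - 2*s/3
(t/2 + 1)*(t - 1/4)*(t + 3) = t^3/2 + 19*t^2/8 + 19*t/8 - 3/4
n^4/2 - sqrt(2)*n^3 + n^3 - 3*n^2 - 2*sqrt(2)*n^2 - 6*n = n*(n/2 + 1)*(n - 3*sqrt(2))*(n + sqrt(2))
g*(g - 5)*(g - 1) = g^3 - 6*g^2 + 5*g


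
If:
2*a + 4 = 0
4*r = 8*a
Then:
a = -2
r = -4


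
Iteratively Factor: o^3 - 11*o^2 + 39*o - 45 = (o - 3)*(o^2 - 8*o + 15) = (o - 5)*(o - 3)*(o - 3)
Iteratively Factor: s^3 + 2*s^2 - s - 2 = (s - 1)*(s^2 + 3*s + 2) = (s - 1)*(s + 2)*(s + 1)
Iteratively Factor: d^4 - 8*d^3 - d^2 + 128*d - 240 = (d - 5)*(d^3 - 3*d^2 - 16*d + 48) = (d - 5)*(d - 3)*(d^2 - 16) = (d - 5)*(d - 4)*(d - 3)*(d + 4)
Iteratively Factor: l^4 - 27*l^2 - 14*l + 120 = (l + 3)*(l^3 - 3*l^2 - 18*l + 40) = (l - 2)*(l + 3)*(l^2 - l - 20) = (l - 5)*(l - 2)*(l + 3)*(l + 4)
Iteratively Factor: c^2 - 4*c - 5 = (c - 5)*(c + 1)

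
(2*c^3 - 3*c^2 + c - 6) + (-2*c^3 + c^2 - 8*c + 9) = -2*c^2 - 7*c + 3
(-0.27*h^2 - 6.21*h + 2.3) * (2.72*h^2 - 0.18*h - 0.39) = -0.7344*h^4 - 16.8426*h^3 + 7.4791*h^2 + 2.0079*h - 0.897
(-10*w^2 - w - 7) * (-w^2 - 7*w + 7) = 10*w^4 + 71*w^3 - 56*w^2 + 42*w - 49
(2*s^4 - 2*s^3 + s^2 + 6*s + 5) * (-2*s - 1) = -4*s^5 + 2*s^4 - 13*s^2 - 16*s - 5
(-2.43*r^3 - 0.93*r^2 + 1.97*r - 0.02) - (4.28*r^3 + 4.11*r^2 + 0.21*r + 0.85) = -6.71*r^3 - 5.04*r^2 + 1.76*r - 0.87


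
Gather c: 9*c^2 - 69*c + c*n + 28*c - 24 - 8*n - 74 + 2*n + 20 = 9*c^2 + c*(n - 41) - 6*n - 78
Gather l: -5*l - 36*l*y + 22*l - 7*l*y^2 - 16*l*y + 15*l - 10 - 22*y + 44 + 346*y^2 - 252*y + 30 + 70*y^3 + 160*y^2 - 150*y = l*(-7*y^2 - 52*y + 32) + 70*y^3 + 506*y^2 - 424*y + 64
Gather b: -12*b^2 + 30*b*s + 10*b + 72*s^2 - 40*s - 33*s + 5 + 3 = -12*b^2 + b*(30*s + 10) + 72*s^2 - 73*s + 8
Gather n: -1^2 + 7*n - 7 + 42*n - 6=49*n - 14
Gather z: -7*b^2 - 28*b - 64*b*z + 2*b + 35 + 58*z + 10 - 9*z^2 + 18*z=-7*b^2 - 26*b - 9*z^2 + z*(76 - 64*b) + 45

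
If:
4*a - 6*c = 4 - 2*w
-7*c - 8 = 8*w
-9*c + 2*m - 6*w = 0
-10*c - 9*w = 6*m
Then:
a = 579/107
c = 216/107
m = 84/107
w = -296/107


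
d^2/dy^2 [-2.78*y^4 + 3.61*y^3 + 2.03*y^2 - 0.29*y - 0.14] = -33.36*y^2 + 21.66*y + 4.06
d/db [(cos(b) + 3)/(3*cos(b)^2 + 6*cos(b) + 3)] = (cos(b) + 5)*sin(b)/(3*(cos(b) + 1)^3)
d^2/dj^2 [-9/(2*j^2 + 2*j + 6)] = 9*(j^2 + j - (2*j + 1)^2 + 3)/(j^2 + j + 3)^3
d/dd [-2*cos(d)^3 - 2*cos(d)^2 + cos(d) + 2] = (6*cos(d)^2 + 4*cos(d) - 1)*sin(d)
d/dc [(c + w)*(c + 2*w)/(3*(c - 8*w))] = ((c - 8*w)*(2*c + 3*w) - (c + w)*(c + 2*w))/(3*(c - 8*w)^2)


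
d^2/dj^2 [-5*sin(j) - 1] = 5*sin(j)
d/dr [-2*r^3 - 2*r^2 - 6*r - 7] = -6*r^2 - 4*r - 6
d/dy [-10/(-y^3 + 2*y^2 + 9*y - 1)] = 10*(-3*y^2 + 4*y + 9)/(y^3 - 2*y^2 - 9*y + 1)^2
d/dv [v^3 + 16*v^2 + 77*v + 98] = 3*v^2 + 32*v + 77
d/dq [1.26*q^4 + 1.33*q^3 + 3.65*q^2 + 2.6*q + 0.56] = 5.04*q^3 + 3.99*q^2 + 7.3*q + 2.6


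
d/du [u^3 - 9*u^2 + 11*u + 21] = 3*u^2 - 18*u + 11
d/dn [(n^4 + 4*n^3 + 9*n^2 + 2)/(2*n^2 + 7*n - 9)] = (4*n^5 + 29*n^4 + 20*n^3 - 45*n^2 - 170*n - 14)/(4*n^4 + 28*n^3 + 13*n^2 - 126*n + 81)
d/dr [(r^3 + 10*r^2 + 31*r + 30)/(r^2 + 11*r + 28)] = (r^4 + 22*r^3 + 163*r^2 + 500*r + 538)/(r^4 + 22*r^3 + 177*r^2 + 616*r + 784)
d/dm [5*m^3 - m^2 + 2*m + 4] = 15*m^2 - 2*m + 2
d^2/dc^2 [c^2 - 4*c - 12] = 2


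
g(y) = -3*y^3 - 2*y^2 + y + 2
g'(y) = -9*y^2 - 4*y + 1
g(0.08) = 2.07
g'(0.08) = 0.62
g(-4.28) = 196.29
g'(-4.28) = -146.75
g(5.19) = -466.08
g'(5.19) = -262.18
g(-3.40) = 93.39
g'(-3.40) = -89.44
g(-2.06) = 17.68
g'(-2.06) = -28.95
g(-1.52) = 6.39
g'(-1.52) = -13.71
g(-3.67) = 119.68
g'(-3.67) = -105.54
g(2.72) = -70.45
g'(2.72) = -76.47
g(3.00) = -94.00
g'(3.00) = -92.00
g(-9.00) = 2018.00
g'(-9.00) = -692.00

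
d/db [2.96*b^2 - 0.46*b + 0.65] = 5.92*b - 0.46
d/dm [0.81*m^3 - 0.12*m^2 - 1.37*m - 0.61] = 2.43*m^2 - 0.24*m - 1.37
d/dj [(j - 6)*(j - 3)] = 2*j - 9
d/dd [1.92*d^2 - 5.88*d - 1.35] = 3.84*d - 5.88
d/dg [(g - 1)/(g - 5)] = -4/(g - 5)^2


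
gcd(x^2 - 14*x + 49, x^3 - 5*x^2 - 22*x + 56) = x - 7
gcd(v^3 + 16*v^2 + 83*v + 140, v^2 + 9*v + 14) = v + 7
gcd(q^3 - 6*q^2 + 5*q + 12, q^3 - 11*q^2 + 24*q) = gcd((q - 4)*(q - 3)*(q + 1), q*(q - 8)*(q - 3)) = q - 3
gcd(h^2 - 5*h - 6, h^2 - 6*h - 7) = h + 1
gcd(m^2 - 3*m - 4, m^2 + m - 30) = 1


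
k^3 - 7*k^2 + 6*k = k*(k - 6)*(k - 1)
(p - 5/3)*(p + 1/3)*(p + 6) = p^3 + 14*p^2/3 - 77*p/9 - 10/3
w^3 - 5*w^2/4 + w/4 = w*(w - 1)*(w - 1/4)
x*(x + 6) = x^2 + 6*x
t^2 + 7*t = t*(t + 7)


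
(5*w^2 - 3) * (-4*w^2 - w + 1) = -20*w^4 - 5*w^3 + 17*w^2 + 3*w - 3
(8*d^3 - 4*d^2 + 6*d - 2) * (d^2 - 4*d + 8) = 8*d^5 - 36*d^4 + 86*d^3 - 58*d^2 + 56*d - 16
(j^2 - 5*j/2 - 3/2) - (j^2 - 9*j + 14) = 13*j/2 - 31/2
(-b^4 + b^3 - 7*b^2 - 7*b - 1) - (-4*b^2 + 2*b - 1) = -b^4 + b^3 - 3*b^2 - 9*b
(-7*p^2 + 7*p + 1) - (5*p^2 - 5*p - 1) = -12*p^2 + 12*p + 2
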